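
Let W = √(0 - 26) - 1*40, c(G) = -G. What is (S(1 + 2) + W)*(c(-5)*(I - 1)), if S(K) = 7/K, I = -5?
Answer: 1130 - 30*I*√26 ≈ 1130.0 - 152.97*I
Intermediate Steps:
W = -40 + I*√26 (W = √(-26) - 40 = I*√26 - 40 = -40 + I*√26 ≈ -40.0 + 5.099*I)
(S(1 + 2) + W)*(c(-5)*(I - 1)) = (7/(1 + 2) + (-40 + I*√26))*((-1*(-5))*(-5 - 1)) = (7/3 + (-40 + I*√26))*(5*(-6)) = (7*(⅓) + (-40 + I*√26))*(-30) = (7/3 + (-40 + I*√26))*(-30) = (-113/3 + I*√26)*(-30) = 1130 - 30*I*√26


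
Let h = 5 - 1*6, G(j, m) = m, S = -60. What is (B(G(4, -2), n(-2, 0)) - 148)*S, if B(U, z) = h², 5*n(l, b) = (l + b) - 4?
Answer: 8820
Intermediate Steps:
h = -1 (h = 5 - 6 = -1)
n(l, b) = -⅘ + b/5 + l/5 (n(l, b) = ((l + b) - 4)/5 = ((b + l) - 4)/5 = (-4 + b + l)/5 = -⅘ + b/5 + l/5)
B(U, z) = 1 (B(U, z) = (-1)² = 1)
(B(G(4, -2), n(-2, 0)) - 148)*S = (1 - 148)*(-60) = -147*(-60) = 8820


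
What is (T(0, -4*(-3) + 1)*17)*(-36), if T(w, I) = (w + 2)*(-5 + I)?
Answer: -9792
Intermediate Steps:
T(w, I) = (-5 + I)*(2 + w) (T(w, I) = (2 + w)*(-5 + I) = (-5 + I)*(2 + w))
(T(0, -4*(-3) + 1)*17)*(-36) = ((-10 - 5*0 + 2*(-4*(-3) + 1) + (-4*(-3) + 1)*0)*17)*(-36) = ((-10 + 0 + 2*(12 + 1) + (12 + 1)*0)*17)*(-36) = ((-10 + 0 + 2*13 + 13*0)*17)*(-36) = ((-10 + 0 + 26 + 0)*17)*(-36) = (16*17)*(-36) = 272*(-36) = -9792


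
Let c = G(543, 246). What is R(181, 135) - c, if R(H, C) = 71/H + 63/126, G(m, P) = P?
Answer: -88729/362 ≈ -245.11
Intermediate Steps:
R(H, C) = ½ + 71/H (R(H, C) = 71/H + 63*(1/126) = 71/H + ½ = ½ + 71/H)
c = 246
R(181, 135) - c = (½)*(142 + 181)/181 - 1*246 = (½)*(1/181)*323 - 246 = 323/362 - 246 = -88729/362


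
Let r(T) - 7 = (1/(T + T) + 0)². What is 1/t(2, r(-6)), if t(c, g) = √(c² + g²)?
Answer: 144*√44041/220205 ≈ 0.13723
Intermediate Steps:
r(T) = 7 + 1/(4*T²) (r(T) = 7 + (1/(T + T) + 0)² = 7 + (1/(2*T) + 0)² = 7 + (1/(2*T))² = 7 + 1/(4*T²))
1/t(2, r(-6)) = 1/(√(2² + (7 + (¼)/(-6)²)²)) = 1/(√(4 + (7 + (¼)*(1/36))²)) = 1/(√(4 + (7 + 1/144)²)) = 1/(√(4 + (1009/144)²)) = 1/(√(4 + 1018081/20736)) = 1/(√(1101025/20736)) = 1/(5*√44041/144) = 144*√44041/220205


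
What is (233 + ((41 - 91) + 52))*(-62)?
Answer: -14570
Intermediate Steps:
(233 + ((41 - 91) + 52))*(-62) = (233 + (-50 + 52))*(-62) = (233 + 2)*(-62) = 235*(-62) = -14570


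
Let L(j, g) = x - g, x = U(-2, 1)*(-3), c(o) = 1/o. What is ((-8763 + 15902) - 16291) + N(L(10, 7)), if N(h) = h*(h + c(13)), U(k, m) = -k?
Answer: -8984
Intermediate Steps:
x = -6 (x = -1*(-2)*(-3) = 2*(-3) = -6)
L(j, g) = -6 - g
N(h) = h*(1/13 + h) (N(h) = h*(h + 1/13) = h*(1/13 + h))
((-8763 + 15902) - 16291) + N(L(10, 7)) = ((-8763 + 15902) - 16291) + (-6 - 1*7)*(1/13 + (-6 - 1*7)) = (7139 - 16291) + (-6 - 7)*(1/13 + (-6 - 7)) = -9152 - 13*(1/13 - 13) = -9152 - 13*(-168/13) = -9152 + 168 = -8984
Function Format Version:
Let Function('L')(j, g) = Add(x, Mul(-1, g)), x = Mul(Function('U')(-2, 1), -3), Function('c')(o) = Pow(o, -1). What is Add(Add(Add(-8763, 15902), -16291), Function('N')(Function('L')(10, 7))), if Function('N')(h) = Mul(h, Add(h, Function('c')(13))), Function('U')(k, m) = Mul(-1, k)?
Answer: -8984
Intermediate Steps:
x = -6 (x = Mul(Mul(-1, -2), -3) = Mul(2, -3) = -6)
Function('L')(j, g) = Add(-6, Mul(-1, g))
Function('N')(h) = Mul(h, Add(Rational(1, 13), h)) (Function('N')(h) = Mul(h, Add(h, Pow(13, -1))) = Mul(h, Add(h, Rational(1, 13))) = Mul(h, Add(Rational(1, 13), h)))
Add(Add(Add(-8763, 15902), -16291), Function('N')(Function('L')(10, 7))) = Add(Add(Add(-8763, 15902), -16291), Mul(Add(-6, Mul(-1, 7)), Add(Rational(1, 13), Add(-6, Mul(-1, 7))))) = Add(Add(7139, -16291), Mul(Add(-6, -7), Add(Rational(1, 13), Add(-6, -7)))) = Add(-9152, Mul(-13, Add(Rational(1, 13), -13))) = Add(-9152, Mul(-13, Rational(-168, 13))) = Add(-9152, 168) = -8984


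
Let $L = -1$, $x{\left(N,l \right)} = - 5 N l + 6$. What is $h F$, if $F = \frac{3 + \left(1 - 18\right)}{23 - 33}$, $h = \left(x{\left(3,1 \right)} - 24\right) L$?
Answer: $\frac{231}{5} \approx 46.2$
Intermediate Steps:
$x{\left(N,l \right)} = 6 - 5 N l$ ($x{\left(N,l \right)} = - 5 N l + 6 = 6 - 5 N l$)
$h = 33$ ($h = \left(\left(6 - 15 \cdot 1\right) - 24\right) \left(-1\right) = \left(\left(6 - 15\right) - 24\right) \left(-1\right) = \left(-9 - 24\right) \left(-1\right) = \left(-33\right) \left(-1\right) = 33$)
$F = \frac{7}{5}$ ($F = \frac{3 + \left(1 - 18\right)}{-10} = \left(3 - 17\right) \left(- \frac{1}{10}\right) = \left(-14\right) \left(- \frac{1}{10}\right) = \frac{7}{5} \approx 1.4$)
$h F = 33 \cdot \frac{7}{5} = \frac{231}{5}$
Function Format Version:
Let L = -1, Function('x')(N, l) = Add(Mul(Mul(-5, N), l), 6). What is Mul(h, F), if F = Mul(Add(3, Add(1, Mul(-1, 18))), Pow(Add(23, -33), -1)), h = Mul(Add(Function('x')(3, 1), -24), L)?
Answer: Rational(231, 5) ≈ 46.200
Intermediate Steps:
Function('x')(N, l) = Add(6, Mul(-5, N, l)) (Function('x')(N, l) = Add(Mul(-5, N, l), 6) = Add(6, Mul(-5, N, l)))
h = 33 (h = Mul(Add(Add(6, Mul(-5, 3, 1)), -24), -1) = Mul(Add(Add(6, -15), -24), -1) = Mul(Add(-9, -24), -1) = Mul(-33, -1) = 33)
F = Rational(7, 5) (F = Mul(Add(3, Add(1, -18)), Pow(-10, -1)) = Mul(Add(3, -17), Rational(-1, 10)) = Mul(-14, Rational(-1, 10)) = Rational(7, 5) ≈ 1.4000)
Mul(h, F) = Mul(33, Rational(7, 5)) = Rational(231, 5)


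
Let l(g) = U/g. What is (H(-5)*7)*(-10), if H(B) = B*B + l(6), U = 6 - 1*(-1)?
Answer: -5495/3 ≈ -1831.7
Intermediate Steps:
U = 7 (U = 6 + 1 = 7)
l(g) = 7/g
H(B) = 7/6 + B² (H(B) = B*B + 7/6 = B² + 7*(⅙) = B² + 7/6 = 7/6 + B²)
(H(-5)*7)*(-10) = ((7/6 + (-5)²)*7)*(-10) = ((7/6 + 25)*7)*(-10) = ((157/6)*7)*(-10) = (1099/6)*(-10) = -5495/3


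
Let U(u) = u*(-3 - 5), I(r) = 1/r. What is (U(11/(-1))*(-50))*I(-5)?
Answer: 880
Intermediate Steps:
U(u) = -8*u (U(u) = u*(-8) = -8*u)
(U(11/(-1))*(-50))*I(-5) = (-88/(-1)*(-50))/(-5) = (-88*(-1)*(-50))*(-1/5) = (-8*(-11)*(-50))*(-1/5) = (88*(-50))*(-1/5) = -4400*(-1/5) = 880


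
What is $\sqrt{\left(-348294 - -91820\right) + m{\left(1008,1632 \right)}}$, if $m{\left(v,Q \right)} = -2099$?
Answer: $7 i \sqrt{5277} \approx 508.5 i$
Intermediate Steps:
$\sqrt{\left(-348294 - -91820\right) + m{\left(1008,1632 \right)}} = \sqrt{\left(-348294 - -91820\right) - 2099} = \sqrt{\left(-348294 + 91820\right) - 2099} = \sqrt{-256474 - 2099} = \sqrt{-258573} = 7 i \sqrt{5277}$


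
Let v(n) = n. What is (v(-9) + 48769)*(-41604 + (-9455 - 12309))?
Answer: -3089823680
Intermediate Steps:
(v(-9) + 48769)*(-41604 + (-9455 - 12309)) = (-9 + 48769)*(-41604 + (-9455 - 12309)) = 48760*(-41604 - 21764) = 48760*(-63368) = -3089823680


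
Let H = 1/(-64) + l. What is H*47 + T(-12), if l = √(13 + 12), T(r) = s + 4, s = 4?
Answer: 15505/64 ≈ 242.27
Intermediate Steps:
T(r) = 8 (T(r) = 4 + 4 = 8)
l = 5 (l = √25 = 5)
H = 319/64 (H = 1/(-64) + 5 = -1/64 + 5 = 319/64 ≈ 4.9844)
H*47 + T(-12) = (319/64)*47 + 8 = 14993/64 + 8 = 15505/64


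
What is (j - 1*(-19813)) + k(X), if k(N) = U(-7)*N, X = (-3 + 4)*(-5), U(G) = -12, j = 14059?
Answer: 33932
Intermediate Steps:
X = -5 (X = 1*(-5) = -5)
k(N) = -12*N
(j - 1*(-19813)) + k(X) = (14059 - 1*(-19813)) - 12*(-5) = (14059 + 19813) + 60 = 33872 + 60 = 33932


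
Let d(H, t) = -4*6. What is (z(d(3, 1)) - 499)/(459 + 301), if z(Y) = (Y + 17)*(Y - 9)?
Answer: -67/190 ≈ -0.35263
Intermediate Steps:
d(H, t) = -24
z(Y) = (-9 + Y)*(17 + Y) (z(Y) = (17 + Y)*(-9 + Y) = (-9 + Y)*(17 + Y))
(z(d(3, 1)) - 499)/(459 + 301) = ((-153 + (-24)² + 8*(-24)) - 499)/(459 + 301) = ((-153 + 576 - 192) - 499)/760 = (231 - 499)*(1/760) = -268*1/760 = -67/190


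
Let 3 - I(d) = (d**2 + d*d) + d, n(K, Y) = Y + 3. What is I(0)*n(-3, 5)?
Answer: 24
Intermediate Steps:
n(K, Y) = 3 + Y
I(d) = 3 - d - 2*d**2 (I(d) = 3 - ((d**2 + d*d) + d) = 3 - ((d**2 + d**2) + d) = 3 - (2*d**2 + d) = 3 - (d + 2*d**2) = 3 + (-d - 2*d**2) = 3 - d - 2*d**2)
I(0)*n(-3, 5) = (3 - 1*0 - 2*0**2)*(3 + 5) = (3 + 0 - 2*0)*8 = (3 + 0 + 0)*8 = 3*8 = 24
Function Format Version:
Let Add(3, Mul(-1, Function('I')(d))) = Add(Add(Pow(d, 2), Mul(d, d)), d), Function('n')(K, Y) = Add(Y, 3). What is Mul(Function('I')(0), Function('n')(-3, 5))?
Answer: 24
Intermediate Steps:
Function('n')(K, Y) = Add(3, Y)
Function('I')(d) = Add(3, Mul(-1, d), Mul(-2, Pow(d, 2))) (Function('I')(d) = Add(3, Mul(-1, Add(Add(Pow(d, 2), Mul(d, d)), d))) = Add(3, Mul(-1, Add(Add(Pow(d, 2), Pow(d, 2)), d))) = Add(3, Mul(-1, Add(Mul(2, Pow(d, 2)), d))) = Add(3, Mul(-1, Add(d, Mul(2, Pow(d, 2))))) = Add(3, Add(Mul(-1, d), Mul(-2, Pow(d, 2)))) = Add(3, Mul(-1, d), Mul(-2, Pow(d, 2))))
Mul(Function('I')(0), Function('n')(-3, 5)) = Mul(Add(3, Mul(-1, 0), Mul(-2, Pow(0, 2))), Add(3, 5)) = Mul(Add(3, 0, Mul(-2, 0)), 8) = Mul(Add(3, 0, 0), 8) = Mul(3, 8) = 24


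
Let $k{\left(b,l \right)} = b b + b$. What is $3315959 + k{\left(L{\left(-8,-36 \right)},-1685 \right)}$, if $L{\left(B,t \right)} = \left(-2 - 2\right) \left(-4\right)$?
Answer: $3316231$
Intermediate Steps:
$L{\left(B,t \right)} = 16$ ($L{\left(B,t \right)} = \left(-4\right) \left(-4\right) = 16$)
$k{\left(b,l \right)} = b + b^{2}$ ($k{\left(b,l \right)} = b^{2} + b = b + b^{2}$)
$3315959 + k{\left(L{\left(-8,-36 \right)},-1685 \right)} = 3315959 + 16 \left(1 + 16\right) = 3315959 + 16 \cdot 17 = 3315959 + 272 = 3316231$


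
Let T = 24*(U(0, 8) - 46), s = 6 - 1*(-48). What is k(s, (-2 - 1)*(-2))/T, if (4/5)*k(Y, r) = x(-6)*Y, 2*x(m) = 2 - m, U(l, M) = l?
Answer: -45/184 ≈ -0.24457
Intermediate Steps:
x(m) = 1 - m/2 (x(m) = (2 - m)/2 = 1 - m/2)
s = 54 (s = 6 + 48 = 54)
k(Y, r) = 5*Y (k(Y, r) = 5*((1 - ½*(-6))*Y)/4 = 5*((1 + 3)*Y)/4 = 5*(4*Y)/4 = 5*Y)
T = -1104 (T = 24*(0 - 46) = 24*(-46) = -1104)
k(s, (-2 - 1)*(-2))/T = (5*54)/(-1104) = 270*(-1/1104) = -45/184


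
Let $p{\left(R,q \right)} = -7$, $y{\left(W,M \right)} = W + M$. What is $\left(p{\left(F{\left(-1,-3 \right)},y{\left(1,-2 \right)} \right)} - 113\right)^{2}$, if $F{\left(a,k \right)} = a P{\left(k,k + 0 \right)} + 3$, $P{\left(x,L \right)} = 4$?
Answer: $14400$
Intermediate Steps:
$y{\left(W,M \right)} = M + W$
$F{\left(a,k \right)} = 3 + 4 a$ ($F{\left(a,k \right)} = a 4 + 3 = 4 a + 3 = 3 + 4 a$)
$\left(p{\left(F{\left(-1,-3 \right)},y{\left(1,-2 \right)} \right)} - 113\right)^{2} = \left(-7 - 113\right)^{2} = \left(-120\right)^{2} = 14400$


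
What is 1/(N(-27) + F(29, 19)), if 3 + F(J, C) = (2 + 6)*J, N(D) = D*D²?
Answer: -1/19454 ≈ -5.1403e-5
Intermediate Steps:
N(D) = D³
F(J, C) = -3 + 8*J (F(J, C) = -3 + (2 + 6)*J = -3 + 8*J)
1/(N(-27) + F(29, 19)) = 1/((-27)³ + (-3 + 8*29)) = 1/(-19683 + (-3 + 232)) = 1/(-19683 + 229) = 1/(-19454) = -1/19454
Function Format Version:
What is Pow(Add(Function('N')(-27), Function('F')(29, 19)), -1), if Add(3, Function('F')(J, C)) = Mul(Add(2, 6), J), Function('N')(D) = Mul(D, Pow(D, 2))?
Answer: Rational(-1, 19454) ≈ -5.1403e-5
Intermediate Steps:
Function('N')(D) = Pow(D, 3)
Function('F')(J, C) = Add(-3, Mul(8, J)) (Function('F')(J, C) = Add(-3, Mul(Add(2, 6), J)) = Add(-3, Mul(8, J)))
Pow(Add(Function('N')(-27), Function('F')(29, 19)), -1) = Pow(Add(Pow(-27, 3), Add(-3, Mul(8, 29))), -1) = Pow(Add(-19683, Add(-3, 232)), -1) = Pow(Add(-19683, 229), -1) = Pow(-19454, -1) = Rational(-1, 19454)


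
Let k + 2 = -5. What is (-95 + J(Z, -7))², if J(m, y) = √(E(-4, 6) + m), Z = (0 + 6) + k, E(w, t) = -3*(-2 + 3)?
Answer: 9021 - 380*I ≈ 9021.0 - 380.0*I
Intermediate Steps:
k = -7 (k = -2 - 5 = -7)
E(w, t) = -3 (E(w, t) = -3*1 = -3)
Z = -1 (Z = (0 + 6) - 7 = 6 - 7 = -1)
J(m, y) = √(-3 + m)
(-95 + J(Z, -7))² = (-95 + √(-3 - 1))² = (-95 + √(-4))² = (-95 + 2*I)²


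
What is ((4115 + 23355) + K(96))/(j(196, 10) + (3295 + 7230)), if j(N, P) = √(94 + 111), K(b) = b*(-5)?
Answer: 28406975/11077542 - 2699*√205/11077542 ≈ 2.5609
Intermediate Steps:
K(b) = -5*b
j(N, P) = √205
((4115 + 23355) + K(96))/(j(196, 10) + (3295 + 7230)) = ((4115 + 23355) - 5*96)/(√205 + (3295 + 7230)) = (27470 - 480)/(√205 + 10525) = 26990/(10525 + √205)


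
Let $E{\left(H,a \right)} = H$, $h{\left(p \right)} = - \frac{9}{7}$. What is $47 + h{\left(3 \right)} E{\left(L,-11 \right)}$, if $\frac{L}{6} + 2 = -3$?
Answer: $\frac{599}{7} \approx 85.571$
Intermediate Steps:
$L = -30$ ($L = -12 + 6 \left(-3\right) = -12 - 18 = -30$)
$h{\left(p \right)} = - \frac{9}{7}$ ($h{\left(p \right)} = \left(-9\right) \frac{1}{7} = - \frac{9}{7}$)
$47 + h{\left(3 \right)} E{\left(L,-11 \right)} = 47 - - \frac{270}{7} = 47 + \frac{270}{7} = \frac{599}{7}$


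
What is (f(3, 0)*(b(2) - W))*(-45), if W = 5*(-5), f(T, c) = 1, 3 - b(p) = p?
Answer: -1170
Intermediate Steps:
b(p) = 3 - p
W = -25
(f(3, 0)*(b(2) - W))*(-45) = (1*((3 - 1*2) - 1*(-25)))*(-45) = (1*((3 - 2) + 25))*(-45) = (1*(1 + 25))*(-45) = (1*26)*(-45) = 26*(-45) = -1170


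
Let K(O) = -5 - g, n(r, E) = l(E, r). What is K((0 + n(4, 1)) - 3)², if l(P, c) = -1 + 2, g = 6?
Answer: 121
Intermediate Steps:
l(P, c) = 1
n(r, E) = 1
K(O) = -11 (K(O) = -5 - 1*6 = -5 - 6 = -11)
K((0 + n(4, 1)) - 3)² = (-11)² = 121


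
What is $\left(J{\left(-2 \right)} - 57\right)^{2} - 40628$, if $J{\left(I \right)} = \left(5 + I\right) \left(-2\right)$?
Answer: $-36659$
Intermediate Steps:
$J{\left(I \right)} = -10 - 2 I$
$\left(J{\left(-2 \right)} - 57\right)^{2} - 40628 = \left(\left(-10 - -4\right) - 57\right)^{2} - 40628 = \left(\left(-10 + 4\right) - 57\right)^{2} - 40628 = \left(-6 - 57\right)^{2} - 40628 = \left(-63\right)^{2} - 40628 = 3969 - 40628 = -36659$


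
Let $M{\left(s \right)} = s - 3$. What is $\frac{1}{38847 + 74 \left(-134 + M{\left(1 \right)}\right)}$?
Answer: $\frac{1}{28783} \approx 3.4743 \cdot 10^{-5}$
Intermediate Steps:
$M{\left(s \right)} = -3 + s$ ($M{\left(s \right)} = s - 3 = -3 + s$)
$\frac{1}{38847 + 74 \left(-134 + M{\left(1 \right)}\right)} = \frac{1}{38847 + 74 \left(-134 + \left(-3 + 1\right)\right)} = \frac{1}{38847 + 74 \left(-134 - 2\right)} = \frac{1}{38847 + 74 \left(-136\right)} = \frac{1}{38847 - 10064} = \frac{1}{28783}$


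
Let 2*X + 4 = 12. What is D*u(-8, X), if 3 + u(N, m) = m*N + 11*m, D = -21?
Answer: -189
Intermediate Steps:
X = 4 (X = -2 + (½)*12 = -2 + 6 = 4)
u(N, m) = -3 + 11*m + N*m (u(N, m) = -3 + (m*N + 11*m) = -3 + (N*m + 11*m) = -3 + (11*m + N*m) = -3 + 11*m + N*m)
D*u(-8, X) = -21*(-3 + 11*4 - 8*4) = -21*(-3 + 44 - 32) = -21*9 = -189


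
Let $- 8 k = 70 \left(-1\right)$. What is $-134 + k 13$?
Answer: $- \frac{81}{4} \approx -20.25$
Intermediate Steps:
$k = \frac{35}{4}$ ($k = - \frac{70 \left(-1\right)}{8} = \left(- \frac{1}{8}\right) \left(-70\right) = \frac{35}{4} \approx 8.75$)
$-134 + k 13 = -134 + \frac{35}{4} \cdot 13 = -134 + \frac{455}{4} = - \frac{81}{4}$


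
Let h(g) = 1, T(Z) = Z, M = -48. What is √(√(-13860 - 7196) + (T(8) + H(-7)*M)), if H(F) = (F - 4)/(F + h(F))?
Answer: 2*√(-20 + 2*I*√329) ≈ 6.5459 + 11.084*I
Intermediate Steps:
H(F) = (-4 + F)/(1 + F) (H(F) = (F - 4)/(F + 1) = (-4 + F)/(1 + F))
√(√(-13860 - 7196) + (T(8) + H(-7)*M)) = √(√(-13860 - 7196) + (8 + ((-4 - 7)/(1 - 7))*(-48))) = √(√(-21056) + (8 + (-11/(-6))*(-48))) = √(8*I*√329 + (8 - ⅙*(-11)*(-48))) = √(8*I*√329 + (8 + (11/6)*(-48))) = √(8*I*√329 + (8 - 88)) = √(8*I*√329 - 80) = √(-80 + 8*I*√329)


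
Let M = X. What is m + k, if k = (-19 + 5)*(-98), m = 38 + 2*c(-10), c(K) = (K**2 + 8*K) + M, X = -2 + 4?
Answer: 1454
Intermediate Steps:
X = 2
M = 2
c(K) = 2 + K**2 + 8*K (c(K) = (K**2 + 8*K) + 2 = 2 + K**2 + 8*K)
m = 82 (m = 38 + 2*(2 + (-10)**2 + 8*(-10)) = 38 + 2*(2 + 100 - 80) = 38 + 2*22 = 38 + 44 = 82)
k = 1372 (k = -14*(-98) = 1372)
m + k = 82 + 1372 = 1454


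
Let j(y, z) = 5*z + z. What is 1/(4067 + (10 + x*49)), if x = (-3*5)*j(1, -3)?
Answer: 1/17307 ≈ 5.7780e-5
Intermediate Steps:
j(y, z) = 6*z
x = 270 (x = (-3*5)*(6*(-3)) = -15*(-18) = 270)
1/(4067 + (10 + x*49)) = 1/(4067 + (10 + 270*49)) = 1/(4067 + (10 + 13230)) = 1/(4067 + 13240) = 1/17307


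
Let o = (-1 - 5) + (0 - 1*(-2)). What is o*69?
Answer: -276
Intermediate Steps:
o = -4 (o = -6 + (0 + 2) = -6 + 2 = -4)
o*69 = -4*69 = -276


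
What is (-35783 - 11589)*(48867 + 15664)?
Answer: -3056962532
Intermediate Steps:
(-35783 - 11589)*(48867 + 15664) = -47372*64531 = -3056962532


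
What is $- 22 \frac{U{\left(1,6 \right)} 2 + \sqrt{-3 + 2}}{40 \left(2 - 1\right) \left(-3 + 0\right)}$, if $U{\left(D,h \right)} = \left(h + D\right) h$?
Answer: $\frac{77}{5} + \frac{11 i}{60} \approx 15.4 + 0.18333 i$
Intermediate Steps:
$U{\left(D,h \right)} = h \left(D + h\right)$ ($U{\left(D,h \right)} = \left(D + h\right) h = h \left(D + h\right)$)
$- 22 \frac{U{\left(1,6 \right)} 2 + \sqrt{-3 + 2}}{40 \left(2 - 1\right) \left(-3 + 0\right)} = - 22 \frac{6 \left(1 + 6\right) 2 + \sqrt{-3 + 2}}{40 \left(2 - 1\right) \left(-3 + 0\right)} = - 22 \frac{6 \cdot 7 \cdot 2 + \sqrt{-1}}{40 \cdot 1 \left(-3\right)} = - 22 \frac{42 \cdot 2 + i}{40 \left(-3\right)} = - 22 \frac{84 + i}{-120} = - 22 \left(84 + i\right) \left(- \frac{1}{120}\right) = - 22 \left(- \frac{7}{10} - \frac{i}{120}\right) = \frac{77}{5} + \frac{11 i}{60}$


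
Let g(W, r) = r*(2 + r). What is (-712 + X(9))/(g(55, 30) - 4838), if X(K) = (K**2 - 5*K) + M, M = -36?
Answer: 356/1939 ≈ 0.18360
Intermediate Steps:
X(K) = -36 + K**2 - 5*K (X(K) = (K**2 - 5*K) - 36 = -36 + K**2 - 5*K)
(-712 + X(9))/(g(55, 30) - 4838) = (-712 + (-36 + 9**2 - 5*9))/(30*(2 + 30) - 4838) = (-712 + (-36 + 81 - 45))/(30*32 - 4838) = (-712 + 0)/(960 - 4838) = -712/(-3878) = -712*(-1/3878) = 356/1939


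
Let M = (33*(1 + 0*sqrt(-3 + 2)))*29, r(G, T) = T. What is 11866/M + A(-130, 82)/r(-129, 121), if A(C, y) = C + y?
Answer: 126350/10527 ≈ 12.002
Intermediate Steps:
M = 957 (M = (33*(1 + 0*sqrt(-1)))*29 = (33*(1 + 0*I))*29 = (33*(1 + 0))*29 = (33*1)*29 = 33*29 = 957)
11866/M + A(-130, 82)/r(-129, 121) = 11866/957 + (-130 + 82)/121 = 11866*(1/957) - 48*1/121 = 11866/957 - 48/121 = 126350/10527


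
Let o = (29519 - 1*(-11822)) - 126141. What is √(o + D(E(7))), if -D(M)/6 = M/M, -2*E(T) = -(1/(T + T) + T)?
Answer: I*√84806 ≈ 291.21*I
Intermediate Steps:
E(T) = T/2 + 1/(4*T) (E(T) = -(-1)*(1/(T + T) + T)/2 = -(-1)*(1/(2*T) + T)/2 = -(-1)*(T + 1/(2*T))/2 = -(-T - 1/(2*T))/2 = T/2 + 1/(4*T))
D(M) = -6 (D(M) = -6*M/M = -6*1 = -6)
o = -84800 (o = (29519 + 11822) - 126141 = 41341 - 126141 = -84800)
√(o + D(E(7))) = √(-84800 - 6) = √(-84806) = I*√84806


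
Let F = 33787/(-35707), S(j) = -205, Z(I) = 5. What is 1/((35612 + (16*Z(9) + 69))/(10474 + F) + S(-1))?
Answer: -373961331/75385154828 ≈ -0.0049607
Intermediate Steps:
F = -33787/35707 (F = 33787*(-1/35707) = -33787/35707 ≈ -0.94623)
1/((35612 + (16*Z(9) + 69))/(10474 + F) + S(-1)) = 1/((35612 + (16*5 + 69))/(10474 - 33787/35707) - 205) = 1/((35612 + (80 + 69))/(373961331/35707) - 205) = 1/((35612 + 149)*(35707/373961331) - 205) = 1/(35761*(35707/373961331) - 205) = 1/(1276918027/373961331 - 205) = 1/(-75385154828/373961331) = -373961331/75385154828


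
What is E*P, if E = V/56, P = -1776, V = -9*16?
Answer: 31968/7 ≈ 4566.9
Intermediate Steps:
V = -144
E = -18/7 (E = -144/56 = -144*1/56 = -18/7 ≈ -2.5714)
E*P = -18/7*(-1776) = 31968/7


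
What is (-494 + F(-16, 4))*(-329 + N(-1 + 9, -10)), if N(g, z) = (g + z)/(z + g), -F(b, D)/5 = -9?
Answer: 147272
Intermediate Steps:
F(b, D) = 45 (F(b, D) = -5*(-9) = 45)
N(g, z) = 1 (N(g, z) = (g + z)/(g + z) = 1)
(-494 + F(-16, 4))*(-329 + N(-1 + 9, -10)) = (-494 + 45)*(-329 + 1) = -449*(-328) = 147272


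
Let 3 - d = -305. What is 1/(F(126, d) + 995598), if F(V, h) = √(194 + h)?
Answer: 497799/495607688551 - √502/991215377102 ≈ 1.0044e-6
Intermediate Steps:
d = 308 (d = 3 - 1*(-305) = 3 + 305 = 308)
1/(F(126, d) + 995598) = 1/(√(194 + 308) + 995598) = 1/(√502 + 995598) = 1/(995598 + √502)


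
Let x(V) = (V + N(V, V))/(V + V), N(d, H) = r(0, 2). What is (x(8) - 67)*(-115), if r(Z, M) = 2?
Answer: 61065/8 ≈ 7633.1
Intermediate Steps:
N(d, H) = 2
x(V) = (2 + V)/(2*V) (x(V) = (V + 2)/(V + V) = (2 + V)/((2*V)) = (2 + V)*(1/(2*V)) = (2 + V)/(2*V))
(x(8) - 67)*(-115) = ((1/2)*(2 + 8)/8 - 67)*(-115) = ((1/2)*(1/8)*10 - 67)*(-115) = (5/8 - 67)*(-115) = -531/8*(-115) = 61065/8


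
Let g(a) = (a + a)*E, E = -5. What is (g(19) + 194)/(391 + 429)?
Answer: 1/205 ≈ 0.0048781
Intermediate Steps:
g(a) = -10*a (g(a) = (a + a)*(-5) = (2*a)*(-5) = -10*a)
(g(19) + 194)/(391 + 429) = (-10*19 + 194)/(391 + 429) = (-190 + 194)/820 = 4*(1/820) = 1/205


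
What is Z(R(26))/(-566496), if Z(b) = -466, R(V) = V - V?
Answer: 233/283248 ≈ 0.00082260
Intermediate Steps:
R(V) = 0
Z(R(26))/(-566496) = -466/(-566496) = -466*(-1/566496) = 233/283248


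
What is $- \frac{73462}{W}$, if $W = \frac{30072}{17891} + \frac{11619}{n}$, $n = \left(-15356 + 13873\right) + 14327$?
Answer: $- \frac{16880980197848}{594120297} \approx -28413.0$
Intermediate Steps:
$n = 12844$ ($n = -1483 + 14327 = 12844$)
$W = \frac{594120297}{229792004}$ ($W = \frac{30072}{17891} + \frac{11619}{12844} = \frac{594120297}{229792004} \approx 2.5855$)
$- \frac{73462}{W} = - \frac{73462}{\frac{594120297}{229792004}} = \left(-73462\right) \frac{229792004}{594120297} = - \frac{16880980197848}{594120297}$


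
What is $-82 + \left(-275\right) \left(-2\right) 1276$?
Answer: $701718$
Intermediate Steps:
$-82 + \left(-275\right) \left(-2\right) 1276 = -82 + 550 \cdot 1276 = -82 + 701800 = 701718$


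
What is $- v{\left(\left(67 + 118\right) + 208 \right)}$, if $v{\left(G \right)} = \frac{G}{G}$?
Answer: $-1$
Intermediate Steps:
$v{\left(G \right)} = 1$
$- v{\left(\left(67 + 118\right) + 208 \right)} = \left(-1\right) 1 = -1$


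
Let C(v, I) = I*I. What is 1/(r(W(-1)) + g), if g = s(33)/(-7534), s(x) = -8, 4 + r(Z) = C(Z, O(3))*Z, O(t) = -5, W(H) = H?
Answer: -3767/109239 ≈ -0.034484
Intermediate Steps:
C(v, I) = I²
r(Z) = -4 + 25*Z (r(Z) = -4 + (-5)²*Z = -4 + 25*Z)
g = 4/3767 (g = -8/(-7534) = -8*(-1/7534) = 4/3767 ≈ 0.0010619)
1/(r(W(-1)) + g) = 1/((-4 + 25*(-1)) + 4/3767) = 1/((-4 - 25) + 4/3767) = 1/(-29 + 4/3767) = 1/(-109239/3767) = -3767/109239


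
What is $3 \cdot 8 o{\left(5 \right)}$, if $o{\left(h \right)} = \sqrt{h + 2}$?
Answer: $24 \sqrt{7} \approx 63.498$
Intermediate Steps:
$o{\left(h \right)} = \sqrt{2 + h}$
$3 \cdot 8 o{\left(5 \right)} = 3 \cdot 8 \sqrt{2 + 5} = 24 \sqrt{7}$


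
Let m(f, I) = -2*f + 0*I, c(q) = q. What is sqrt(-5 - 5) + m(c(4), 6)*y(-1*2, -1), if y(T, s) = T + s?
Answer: 24 + I*sqrt(10) ≈ 24.0 + 3.1623*I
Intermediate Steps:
m(f, I) = -2*f (m(f, I) = -2*f + 0 = -2*f)
sqrt(-5 - 5) + m(c(4), 6)*y(-1*2, -1) = sqrt(-5 - 5) + (-2*4)*(-1*2 - 1) = sqrt(-10) - 8*(-2 - 1) = I*sqrt(10) - 8*(-3) = I*sqrt(10) + 24 = 24 + I*sqrt(10)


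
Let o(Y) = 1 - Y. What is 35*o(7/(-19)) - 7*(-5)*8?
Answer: 6230/19 ≈ 327.89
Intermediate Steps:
35*o(7/(-19)) - 7*(-5)*8 = 35*(1 - 7/(-19)) - 7*(-5)*8 = 35*(1 - 7*(-1)/19) + 35*8 = 35*(1 - 1*(-7/19)) + 280 = 35*(1 + 7/19) + 280 = 35*(26/19) + 280 = 910/19 + 280 = 6230/19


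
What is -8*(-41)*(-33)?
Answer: -10824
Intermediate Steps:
-8*(-41)*(-33) = 328*(-33) = -10824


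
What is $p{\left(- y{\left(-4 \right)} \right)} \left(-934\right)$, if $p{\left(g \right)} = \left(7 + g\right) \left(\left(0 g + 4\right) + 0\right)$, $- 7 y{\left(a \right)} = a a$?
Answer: $- \frac{242840}{7} \approx -34691.0$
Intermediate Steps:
$y{\left(a \right)} = - \frac{a^{2}}{7}$ ($y{\left(a \right)} = - \frac{a a}{7} = - \frac{a^{2}}{7}$)
$p{\left(g \right)} = 28 + 4 g$ ($p{\left(g \right)} = \left(7 + g\right) \left(\left(0 + 4\right) + 0\right) = \left(7 + g\right) \left(4 + 0\right) = \left(7 + g\right) 4 = 28 + 4 g$)
$p{\left(- y{\left(-4 \right)} \right)} \left(-934\right) = \left(28 + 4 \left(- \frac{\left(-1\right) \left(-4\right)^{2}}{7}\right)\right) \left(-934\right) = \left(28 + 4 \left(- \frac{\left(-1\right) 16}{7}\right)\right) \left(-934\right) = \left(28 + 4 \left(\left(-1\right) \left(- \frac{16}{7}\right)\right)\right) \left(-934\right) = \left(28 + 4 \cdot \frac{16}{7}\right) \left(-934\right) = \left(28 + \frac{64}{7}\right) \left(-934\right) = \frac{260}{7} \left(-934\right) = - \frac{242840}{7}$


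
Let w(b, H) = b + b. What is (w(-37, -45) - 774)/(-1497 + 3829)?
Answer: -4/11 ≈ -0.36364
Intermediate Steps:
w(b, H) = 2*b
(w(-37, -45) - 774)/(-1497 + 3829) = (2*(-37) - 774)/(-1497 + 3829) = (-74 - 774)/2332 = -848*1/2332 = -4/11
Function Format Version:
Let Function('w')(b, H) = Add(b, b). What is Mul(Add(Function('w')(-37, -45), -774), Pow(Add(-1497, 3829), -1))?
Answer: Rational(-4, 11) ≈ -0.36364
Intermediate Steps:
Function('w')(b, H) = Mul(2, b)
Mul(Add(Function('w')(-37, -45), -774), Pow(Add(-1497, 3829), -1)) = Mul(Add(Mul(2, -37), -774), Pow(Add(-1497, 3829), -1)) = Mul(Add(-74, -774), Pow(2332, -1)) = Mul(-848, Rational(1, 2332)) = Rational(-4, 11)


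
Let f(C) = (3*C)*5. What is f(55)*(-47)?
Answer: -38775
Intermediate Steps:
f(C) = 15*C
f(55)*(-47) = (15*55)*(-47) = 825*(-47) = -38775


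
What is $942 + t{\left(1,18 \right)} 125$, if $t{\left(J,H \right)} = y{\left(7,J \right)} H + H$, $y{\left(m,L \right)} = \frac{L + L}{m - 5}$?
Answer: $5442$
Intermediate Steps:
$y{\left(m,L \right)} = \frac{2 L}{-5 + m}$
$t{\left(J,H \right)} = H + H J$ ($t{\left(J,H \right)} = \frac{2 J}{-5 + 7} H + H = \frac{2 J}{2} H + H = 2 J \frac{1}{2} H + H = J H + H = H J + H = H + H J$)
$942 + t{\left(1,18 \right)} 125 = 942 + 18 \left(1 + 1\right) 125 = 942 + 18 \cdot 2 \cdot 125 = 942 + 36 \cdot 125 = 942 + 4500 = 5442$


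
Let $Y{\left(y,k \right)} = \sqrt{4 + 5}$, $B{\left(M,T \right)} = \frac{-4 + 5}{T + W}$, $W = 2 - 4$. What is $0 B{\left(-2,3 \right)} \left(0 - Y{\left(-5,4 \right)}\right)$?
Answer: $0$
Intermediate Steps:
$W = -2$ ($W = 2 - 4 = -2$)
$B{\left(M,T \right)} = \frac{1}{-2 + T}$ ($B{\left(M,T \right)} = \frac{-4 + 5}{T - 2} = 1 \frac{1}{-2 + T} = \frac{1}{-2 + T}$)
$Y{\left(y,k \right)} = 3$ ($Y{\left(y,k \right)} = \sqrt{9} = 3$)
$0 B{\left(-2,3 \right)} \left(0 - Y{\left(-5,4 \right)}\right) = \frac{0}{-2 + 3} \left(0 - 3\right) = \frac{0}{1} \left(0 - 3\right) = 0 \cdot 1 \left(-3\right) = 0 \left(-3\right) = 0$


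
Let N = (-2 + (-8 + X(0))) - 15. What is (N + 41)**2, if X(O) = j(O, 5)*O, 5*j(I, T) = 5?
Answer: 256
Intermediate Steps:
j(I, T) = 1 (j(I, T) = (1/5)*5 = 1)
X(O) = O (X(O) = 1*O = O)
N = -25 (N = (-2 + (-8 + 0)) - 15 = (-2 - 8) - 15 = -10 - 15 = -25)
(N + 41)**2 = (-25 + 41)**2 = 16**2 = 256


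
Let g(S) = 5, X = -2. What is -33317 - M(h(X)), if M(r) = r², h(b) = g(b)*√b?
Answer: -33267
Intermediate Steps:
h(b) = 5*√b
-33317 - M(h(X)) = -33317 - (5*√(-2))² = -33317 - (5*(I*√2))² = -33317 - (5*I*√2)² = -33317 - 1*(-50) = -33317 + 50 = -33267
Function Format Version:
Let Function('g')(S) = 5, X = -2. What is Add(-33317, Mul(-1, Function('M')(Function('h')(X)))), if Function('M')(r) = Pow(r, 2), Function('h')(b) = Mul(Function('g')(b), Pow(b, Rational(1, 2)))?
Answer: -33267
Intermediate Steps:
Function('h')(b) = Mul(5, Pow(b, Rational(1, 2)))
Add(-33317, Mul(-1, Function('M')(Function('h')(X)))) = Add(-33317, Mul(-1, Pow(Mul(5, Pow(-2, Rational(1, 2))), 2))) = Add(-33317, Mul(-1, Pow(Mul(5, Mul(I, Pow(2, Rational(1, 2)))), 2))) = Add(-33317, Mul(-1, Pow(Mul(5, I, Pow(2, Rational(1, 2))), 2))) = Add(-33317, Mul(-1, -50)) = Add(-33317, 50) = -33267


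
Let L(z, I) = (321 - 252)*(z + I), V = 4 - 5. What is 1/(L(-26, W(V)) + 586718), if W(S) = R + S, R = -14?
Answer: 1/583889 ≈ 1.7127e-6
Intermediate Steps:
V = -1
W(S) = -14 + S
L(z, I) = 69*I + 69*z (L(z, I) = 69*(I + z) = 69*I + 69*z)
1/(L(-26, W(V)) + 586718) = 1/((69*(-14 - 1) + 69*(-26)) + 586718) = 1/((69*(-15) - 1794) + 586718) = 1/((-1035 - 1794) + 586718) = 1/(-2829 + 586718) = 1/583889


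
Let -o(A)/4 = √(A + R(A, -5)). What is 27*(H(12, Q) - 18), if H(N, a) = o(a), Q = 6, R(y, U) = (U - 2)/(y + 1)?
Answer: -486 - 108*√5 ≈ -727.50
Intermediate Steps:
R(y, U) = (-2 + U)/(1 + y)
o(A) = -4*√(A - 7/(1 + A)) (o(A) = -4*√(A + (-2 - 5)/(1 + A)) = -4*√(A - 7/(1 + A)))
H(N, a) = -4*√((-7 + a*(1 + a))/(1 + a))
27*(H(12, Q) - 18) = 27*(-4*√(-7 + 6*(1 + 6))/√(1 + 6) - 18) = 27*(-4*√7*√(-7 + 6*7)/7 - 18) = 27*(-4*√7*√(-7 + 42)/7 - 18) = 27*(-4*√5 - 18) = 27*(-18 - 4*√5) = -486 - 108*√5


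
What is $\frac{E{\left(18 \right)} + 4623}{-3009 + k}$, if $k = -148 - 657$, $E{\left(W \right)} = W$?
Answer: $- \frac{4641}{3814} \approx -1.2168$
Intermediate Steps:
$k = -805$ ($k = -148 - 657 = -805$)
$\frac{E{\left(18 \right)} + 4623}{-3009 + k} = \frac{18 + 4623}{-3009 - 805} = \frac{4641}{-3814} = 4641 \left(- \frac{1}{3814}\right) = - \frac{4641}{3814}$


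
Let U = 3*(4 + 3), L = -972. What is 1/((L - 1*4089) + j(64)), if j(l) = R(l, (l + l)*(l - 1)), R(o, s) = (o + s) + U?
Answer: 1/3088 ≈ 0.00032383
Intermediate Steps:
U = 21 (U = 3*7 = 21)
R(o, s) = 21 + o + s (R(o, s) = (o + s) + 21 = 21 + o + s)
j(l) = 21 + l + 2*l*(-1 + l) (j(l) = 21 + l + (l + l)*(l - 1) = 21 + l + (2*l)*(-1 + l) = 21 + l + 2*l*(-1 + l))
1/((L - 1*4089) + j(64)) = 1/((-972 - 1*4089) + (21 - 1*64 + 2*64²)) = 1/((-972 - 4089) + (21 - 64 + 2*4096)) = 1/(-5061 + (21 - 64 + 8192)) = 1/(-5061 + 8149) = 1/3088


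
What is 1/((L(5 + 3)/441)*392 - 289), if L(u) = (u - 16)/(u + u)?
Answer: -9/2605 ≈ -0.0034549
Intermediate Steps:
L(u) = (-16 + u)/(2*u) (L(u) = (-16 + u)/((2*u)) = (-16 + u)*(1/(2*u)) = (-16 + u)/(2*u))
1/((L(5 + 3)/441)*392 - 289) = 1/((((-16 + (5 + 3))/(2*(5 + 3)))/441)*392 - 289) = 1/((((1/2)*(-16 + 8)/8)*(1/441))*392 - 289) = 1/((((1/2)*(1/8)*(-8))*(1/441))*392 - 289) = 1/(-1/2*1/441*392 - 289) = 1/(-1/882*392 - 289) = 1/(-4/9 - 289) = 1/(-2605/9) = -9/2605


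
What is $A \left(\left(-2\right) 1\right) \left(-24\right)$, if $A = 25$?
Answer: $1200$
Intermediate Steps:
$A \left(\left(-2\right) 1\right) \left(-24\right) = 25 \left(\left(-2\right) 1\right) \left(-24\right) = 25 \left(-2\right) \left(-24\right) = \left(-50\right) \left(-24\right) = 1200$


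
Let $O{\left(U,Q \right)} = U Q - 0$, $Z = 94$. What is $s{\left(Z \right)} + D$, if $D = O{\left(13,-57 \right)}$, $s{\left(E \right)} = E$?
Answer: $-647$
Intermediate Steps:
$O{\left(U,Q \right)} = Q U$ ($O{\left(U,Q \right)} = Q U + 0 = Q U$)
$D = -741$ ($D = \left(-57\right) 13 = -741$)
$s{\left(Z \right)} + D = 94 - 741 = -647$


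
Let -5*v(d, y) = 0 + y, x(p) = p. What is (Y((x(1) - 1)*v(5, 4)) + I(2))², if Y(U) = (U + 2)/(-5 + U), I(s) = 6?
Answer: 784/25 ≈ 31.360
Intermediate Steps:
v(d, y) = -y/5 (v(d, y) = -(0 + y)/5 = -y/5)
Y(U) = (2 + U)/(-5 + U)
(Y((x(1) - 1)*v(5, 4)) + I(2))² = ((2 + (1 - 1)*(-⅕*4))/(-5 + (1 - 1)*(-⅕*4)) + 6)² = ((2 + 0*(-⅘))/(-5 + 0*(-⅘)) + 6)² = ((2 + 0)/(-5 + 0) + 6)² = (2/(-5) + 6)² = (-⅕*2 + 6)² = (-⅖ + 6)² = (28/5)² = 784/25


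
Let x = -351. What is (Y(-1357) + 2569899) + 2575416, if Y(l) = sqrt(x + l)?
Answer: 5145315 + 2*I*sqrt(427) ≈ 5.1453e+6 + 41.328*I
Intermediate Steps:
Y(l) = sqrt(-351 + l)
(Y(-1357) + 2569899) + 2575416 = (sqrt(-351 - 1357) + 2569899) + 2575416 = (sqrt(-1708) + 2569899) + 2575416 = (2*I*sqrt(427) + 2569899) + 2575416 = (2569899 + 2*I*sqrt(427)) + 2575416 = 5145315 + 2*I*sqrt(427)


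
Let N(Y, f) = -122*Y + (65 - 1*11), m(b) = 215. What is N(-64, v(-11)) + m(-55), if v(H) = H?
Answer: 8077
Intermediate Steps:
N(Y, f) = 54 - 122*Y (N(Y, f) = -122*Y + (65 - 11) = -122*Y + 54 = 54 - 122*Y)
N(-64, v(-11)) + m(-55) = (54 - 122*(-64)) + 215 = (54 + 7808) + 215 = 7862 + 215 = 8077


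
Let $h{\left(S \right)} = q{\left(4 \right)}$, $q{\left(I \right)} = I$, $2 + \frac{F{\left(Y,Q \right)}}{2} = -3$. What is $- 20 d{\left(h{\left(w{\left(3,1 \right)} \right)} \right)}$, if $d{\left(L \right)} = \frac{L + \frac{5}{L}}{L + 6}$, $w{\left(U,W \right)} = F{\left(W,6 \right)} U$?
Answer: $- \frac{21}{2} \approx -10.5$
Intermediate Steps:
$F{\left(Y,Q \right)} = -10$ ($F{\left(Y,Q \right)} = -4 + 2 \left(-3\right) = -4 - 6 = -10$)
$w{\left(U,W \right)} = - 10 U$
$h{\left(S \right)} = 4$
$d{\left(L \right)} = \frac{L + \frac{5}{L}}{6 + L}$
$- 20 d{\left(h{\left(w{\left(3,1 \right)} \right)} \right)} = - 20 \frac{5 + 4^{2}}{4 \left(6 + 4\right)} = - 20 \frac{5 + 16}{4 \cdot 10} = - 20 \cdot \frac{1}{4} \cdot \frac{1}{10} \cdot 21 = \left(-20\right) \frac{21}{40} = - \frac{21}{2}$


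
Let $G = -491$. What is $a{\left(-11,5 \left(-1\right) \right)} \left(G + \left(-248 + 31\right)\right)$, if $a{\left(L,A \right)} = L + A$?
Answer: $11328$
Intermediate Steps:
$a{\left(L,A \right)} = A + L$
$a{\left(-11,5 \left(-1\right) \right)} \left(G + \left(-248 + 31\right)\right) = \left(5 \left(-1\right) - 11\right) \left(-491 + \left(-248 + 31\right)\right) = \left(-5 - 11\right) \left(-491 - 217\right) = \left(-16\right) \left(-708\right) = 11328$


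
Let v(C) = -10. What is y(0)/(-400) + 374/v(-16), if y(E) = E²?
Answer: -187/5 ≈ -37.400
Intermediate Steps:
y(0)/(-400) + 374/v(-16) = 0²/(-400) + 374/(-10) = 0*(-1/400) + 374*(-⅒) = 0 - 187/5 = -187/5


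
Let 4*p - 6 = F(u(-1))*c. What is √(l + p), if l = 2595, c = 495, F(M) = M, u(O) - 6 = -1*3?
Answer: 3*√1319/2 ≈ 54.477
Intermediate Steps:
u(O) = 3 (u(O) = 6 - 1*3 = 6 - 3 = 3)
p = 1491/4 (p = 3/2 + (3*495)/4 = 3/2 + (¼)*1485 = 3/2 + 1485/4 = 1491/4 ≈ 372.75)
√(l + p) = √(2595 + 1491/4) = √(11871/4) = 3*√1319/2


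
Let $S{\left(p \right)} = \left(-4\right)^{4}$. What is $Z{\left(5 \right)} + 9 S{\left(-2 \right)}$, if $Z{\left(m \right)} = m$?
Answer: $2309$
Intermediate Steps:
$S{\left(p \right)} = 256$
$Z{\left(5 \right)} + 9 S{\left(-2 \right)} = 5 + 9 \cdot 256 = 5 + 2304 = 2309$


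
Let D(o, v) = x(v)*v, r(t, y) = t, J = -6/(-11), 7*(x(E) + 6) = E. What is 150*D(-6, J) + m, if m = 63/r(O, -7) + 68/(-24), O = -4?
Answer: -5113681/10164 ≈ -503.12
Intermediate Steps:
x(E) = -6 + E/7
J = 6/11 (J = -6*(-1/11) = 6/11 ≈ 0.54545)
m = -223/12 (m = 63/(-4) + 68/(-24) = 63*(-¼) + 68*(-1/24) = -63/4 - 17/6 = -223/12 ≈ -18.583)
D(o, v) = v*(-6 + v/7) (D(o, v) = (-6 + v/7)*v = v*(-6 + v/7))
150*D(-6, J) + m = 150*((⅐)*(6/11)*(-42 + 6/11)) - 223/12 = 150*((⅐)*(6/11)*(-456/11)) - 223/12 = 150*(-2736/847) - 223/12 = -410400/847 - 223/12 = -5113681/10164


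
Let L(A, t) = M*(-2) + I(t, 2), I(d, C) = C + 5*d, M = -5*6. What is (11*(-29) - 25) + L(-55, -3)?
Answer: -297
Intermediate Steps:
M = -30
L(A, t) = 62 + 5*t (L(A, t) = -30*(-2) + (2 + 5*t) = 60 + (2 + 5*t) = 62 + 5*t)
(11*(-29) - 25) + L(-55, -3) = (11*(-29) - 25) + (62 + 5*(-3)) = (-319 - 25) + (62 - 15) = -344 + 47 = -297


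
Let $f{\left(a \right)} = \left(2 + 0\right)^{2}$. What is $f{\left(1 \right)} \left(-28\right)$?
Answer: $-112$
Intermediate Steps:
$f{\left(a \right)} = 4$ ($f{\left(a \right)} = 2^{2} = 4$)
$f{\left(1 \right)} \left(-28\right) = 4 \left(-28\right) = -112$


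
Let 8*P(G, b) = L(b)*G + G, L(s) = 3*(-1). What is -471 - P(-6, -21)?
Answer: -945/2 ≈ -472.50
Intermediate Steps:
L(s) = -3
P(G, b) = -G/4 (P(G, b) = (-3*G + G)/8 = (-2*G)/8 = -G/4)
-471 - P(-6, -21) = -471 - (-1)*(-6)/4 = -471 - 1*3/2 = -471 - 3/2 = -945/2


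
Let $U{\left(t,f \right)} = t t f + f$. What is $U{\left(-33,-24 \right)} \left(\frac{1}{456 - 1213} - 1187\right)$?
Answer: $\frac{23506329600}{757} \approx 3.1052 \cdot 10^{7}$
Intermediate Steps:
$U{\left(t,f \right)} = f + f t^{2}$ ($U{\left(t,f \right)} = t^{2} f + f = f t^{2} + f = f + f t^{2}$)
$U{\left(-33,-24 \right)} \left(\frac{1}{456 - 1213} - 1187\right) = - 24 \left(1 + \left(-33\right)^{2}\right) \left(\frac{1}{456 - 1213} - 1187\right) = - 24 \left(1 + 1089\right) \left(\frac{1}{-757} - 1187\right) = \left(-24\right) 1090 \left(- \frac{1}{757} - 1187\right) = \left(-26160\right) \left(- \frac{898560}{757}\right) = \frac{23506329600}{757}$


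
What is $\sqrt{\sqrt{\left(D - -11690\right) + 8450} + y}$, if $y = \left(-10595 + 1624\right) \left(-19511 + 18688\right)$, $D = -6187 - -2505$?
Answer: $\sqrt{7383133 + \sqrt{16458}} \approx 2717.2$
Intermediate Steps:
$D = -3682$ ($D = -6187 + 2505 = -3682$)
$y = 7383133$ ($y = \left(-8971\right) \left(-823\right) = 7383133$)
$\sqrt{\sqrt{\left(D - -11690\right) + 8450} + y} = \sqrt{\sqrt{\left(-3682 - -11690\right) + 8450} + 7383133} = \sqrt{\sqrt{\left(-3682 + 11690\right) + 8450} + 7383133} = \sqrt{\sqrt{8008 + 8450} + 7383133} = \sqrt{\sqrt{16458} + 7383133} = \sqrt{7383133 + \sqrt{16458}}$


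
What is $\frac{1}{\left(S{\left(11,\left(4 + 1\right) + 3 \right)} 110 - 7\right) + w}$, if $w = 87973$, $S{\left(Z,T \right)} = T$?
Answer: $\frac{1}{88846} \approx 1.1255 \cdot 10^{-5}$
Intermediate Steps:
$\frac{1}{\left(S{\left(11,\left(4 + 1\right) + 3 \right)} 110 - 7\right) + w} = \frac{1}{\left(\left(\left(4 + 1\right) + 3\right) 110 - 7\right) + 87973} = \frac{1}{\left(\left(5 + 3\right) 110 - 7\right) + 87973} = \frac{1}{\left(8 \cdot 110 - 7\right) + 87973} = \frac{1}{\left(880 - 7\right) + 87973} = \frac{1}{873 + 87973} = \frac{1}{88846}$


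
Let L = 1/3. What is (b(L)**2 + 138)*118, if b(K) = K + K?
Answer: 147028/9 ≈ 16336.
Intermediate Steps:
L = 1/3 ≈ 0.33333
b(K) = 2*K
(b(L)**2 + 138)*118 = ((2*(1/3))**2 + 138)*118 = ((2/3)**2 + 138)*118 = (4/9 + 138)*118 = (1246/9)*118 = 147028/9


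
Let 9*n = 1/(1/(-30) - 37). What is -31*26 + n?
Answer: -2686408/3333 ≈ -806.00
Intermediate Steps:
n = -10/3333 (n = 1/(9*(1/(-30) - 37)) = 1/(9*(-1/30 - 37)) = 1/(9*(-1111/30)) = (1/9)*(-30/1111) = -10/3333 ≈ -0.0030003)
-31*26 + n = -31*26 - 10/3333 = -806 - 10/3333 = -2686408/3333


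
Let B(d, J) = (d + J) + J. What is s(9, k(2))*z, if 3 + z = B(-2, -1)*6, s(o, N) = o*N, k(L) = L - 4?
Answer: 486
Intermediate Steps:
k(L) = -4 + L
s(o, N) = N*o
B(d, J) = d + 2*J (B(d, J) = (J + d) + J = d + 2*J)
z = -27 (z = -3 + (-2 + 2*(-1))*6 = -3 + (-2 - 2)*6 = -3 - 4*6 = -3 - 24 = -27)
s(9, k(2))*z = ((-4 + 2)*9)*(-27) = -2*9*(-27) = -18*(-27) = 486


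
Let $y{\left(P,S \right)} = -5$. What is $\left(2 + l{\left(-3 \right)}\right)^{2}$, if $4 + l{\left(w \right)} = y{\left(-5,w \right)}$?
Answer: $49$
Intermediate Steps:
$l{\left(w \right)} = -9$ ($l{\left(w \right)} = -4 - 5 = -9$)
$\left(2 + l{\left(-3 \right)}\right)^{2} = \left(2 - 9\right)^{2} = \left(-7\right)^{2} = 49$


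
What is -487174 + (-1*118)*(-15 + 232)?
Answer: -512780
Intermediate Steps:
-487174 + (-1*118)*(-15 + 232) = -487174 - 118*217 = -487174 - 25606 = -512780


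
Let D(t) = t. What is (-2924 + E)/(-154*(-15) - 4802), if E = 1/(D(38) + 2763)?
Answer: 8190123/6980092 ≈ 1.1734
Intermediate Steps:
E = 1/2801 (E = 1/(38 + 2763) = 1/2801 ≈ 0.00035702)
(-2924 + E)/(-154*(-15) - 4802) = (-2924 + 1/2801)/(-154*(-15) - 4802) = -8190123/(2801*(2310 - 4802)) = -8190123/2801/(-2492) = -8190123/2801*(-1/2492) = 8190123/6980092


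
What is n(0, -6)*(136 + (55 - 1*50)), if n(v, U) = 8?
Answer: 1128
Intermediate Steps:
n(0, -6)*(136 + (55 - 1*50)) = 8*(136 + (55 - 1*50)) = 8*(136 + (55 - 50)) = 8*(136 + 5) = 8*141 = 1128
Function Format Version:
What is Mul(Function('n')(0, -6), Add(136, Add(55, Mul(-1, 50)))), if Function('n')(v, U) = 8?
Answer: 1128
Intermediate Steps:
Mul(Function('n')(0, -6), Add(136, Add(55, Mul(-1, 50)))) = Mul(8, Add(136, Add(55, Mul(-1, 50)))) = Mul(8, Add(136, Add(55, -50))) = Mul(8, Add(136, 5)) = Mul(8, 141) = 1128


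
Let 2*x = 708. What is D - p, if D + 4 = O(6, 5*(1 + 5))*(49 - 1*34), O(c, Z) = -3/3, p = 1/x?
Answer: -6727/354 ≈ -19.003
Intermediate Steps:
x = 354 (x = (1/2)*708 = 354)
p = 1/354 ≈ 0.0028249
O(c, Z) = -1 (O(c, Z) = -3*1/3 = -1)
D = -19 (D = -4 - (49 - 1*34) = -4 - (49 - 34) = -4 - 1*15 = -4 - 15 = -19)
D - p = -19 - 1*1/354 = -19 - 1/354 = -6727/354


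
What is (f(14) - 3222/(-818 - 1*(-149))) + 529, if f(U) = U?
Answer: 122163/223 ≈ 547.82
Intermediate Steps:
(f(14) - 3222/(-818 - 1*(-149))) + 529 = (14 - 3222/(-818 - 1*(-149))) + 529 = (14 - 3222/(-818 + 149)) + 529 = (14 - 3222/(-669)) + 529 = (14 - 3222*(-1/669)) + 529 = (14 + 1074/223) + 529 = 4196/223 + 529 = 122163/223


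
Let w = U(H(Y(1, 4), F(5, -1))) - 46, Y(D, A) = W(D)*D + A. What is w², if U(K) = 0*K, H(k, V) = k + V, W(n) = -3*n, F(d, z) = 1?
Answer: 2116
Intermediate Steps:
Y(D, A) = A - 3*D² (Y(D, A) = (-3*D)*D + A = -3*D² + A = A - 3*D²)
H(k, V) = V + k
U(K) = 0
w = -46 (w = 0 - 46 = -46)
w² = (-46)² = 2116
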